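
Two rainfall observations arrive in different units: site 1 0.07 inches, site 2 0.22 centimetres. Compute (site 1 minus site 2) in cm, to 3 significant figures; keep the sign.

-0.0422 cm

site 1: 0.07 in = 0.177800 cm.
Difference: 0.177800 − 0.220000 = -0.0422 cm.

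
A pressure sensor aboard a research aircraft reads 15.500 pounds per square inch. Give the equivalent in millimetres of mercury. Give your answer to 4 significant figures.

1 psi = 51.7149 mmHg, so 15.500 × 51.7149 = 801.6 mmHg.

801.6 mmHg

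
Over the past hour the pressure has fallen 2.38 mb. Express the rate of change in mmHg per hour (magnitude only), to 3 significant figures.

1.79 mmHg per hour

2.38 mb / 1 h × 0.750062 mmHg/mb = 1.79 mmHg/h.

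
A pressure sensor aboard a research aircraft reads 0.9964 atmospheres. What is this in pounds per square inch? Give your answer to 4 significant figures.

14.64 psi

1 atm = 14.6959 psi, so 0.9964 × 14.6959 = 14.64 psi.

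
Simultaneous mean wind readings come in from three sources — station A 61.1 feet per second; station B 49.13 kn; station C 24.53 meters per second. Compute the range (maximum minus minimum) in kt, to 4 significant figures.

12.93 kt

station A: 61.1 ft/s = 36.2008 kt.
station C: 24.53 m/s = 47.6825 kt.
Spread: 49.1300 − 36.2008 = 12.93 kt.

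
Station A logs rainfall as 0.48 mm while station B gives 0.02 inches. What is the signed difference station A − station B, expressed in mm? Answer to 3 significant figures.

-0.0280 mm

station B: 0.02 in = 0.508000 mm.
Difference: 0.480000 − 0.508000 = -0.0280 mm.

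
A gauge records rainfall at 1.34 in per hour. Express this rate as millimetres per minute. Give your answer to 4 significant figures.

0.5673 mm/minute

1.34 in/hour × 25.4 mm/in × 0.0166667 hour/minute = 0.5673 mm/minute.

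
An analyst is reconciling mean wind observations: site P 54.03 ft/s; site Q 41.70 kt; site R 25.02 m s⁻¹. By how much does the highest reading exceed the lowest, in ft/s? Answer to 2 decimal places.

28.06 ft/s

site Q: 41.70 kt = 70.3817 ft/s.
site R: 25.02 m/s = 82.0866 ft/s.
Spread: 82.0866 − 54.0300 = 28.06 ft/s.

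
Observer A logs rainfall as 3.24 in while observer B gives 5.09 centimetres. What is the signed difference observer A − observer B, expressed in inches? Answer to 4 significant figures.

1.236 in

observer B: 5.09 cm = 2.00394 in.
Difference: 3.24000 − 2.00394 = 1.236 in.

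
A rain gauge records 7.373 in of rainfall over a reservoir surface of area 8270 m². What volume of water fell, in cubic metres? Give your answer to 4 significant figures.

1549 cubic metres

Depth: 7.373 in × 25.4 = 187.2742 mm.
1 mm over 1 m² is 1 L, so volume = 187.2742 × 8270 = 1548757.6 L = 1549 m³.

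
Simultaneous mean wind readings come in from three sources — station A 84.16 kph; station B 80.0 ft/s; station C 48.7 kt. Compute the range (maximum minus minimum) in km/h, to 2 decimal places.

station B: 80.0 ft/s = 87.7824 km/h.
station C: 48.7 kt = 90.1924 km/h.
Spread: 90.1924 − 84.1600 = 6.03 km/h.

6.03 km/h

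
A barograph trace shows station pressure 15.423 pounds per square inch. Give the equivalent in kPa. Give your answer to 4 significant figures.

1 psi = 6.89476 kPa, so 15.423 × 6.89476 = 106.3 kPa.

106.3 kPa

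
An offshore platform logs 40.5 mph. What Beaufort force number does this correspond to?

40.5 mph = 18.1 m/s, which is Beaufort 8 (gale, 17.2–20.7 m/s).

Beaufort force 8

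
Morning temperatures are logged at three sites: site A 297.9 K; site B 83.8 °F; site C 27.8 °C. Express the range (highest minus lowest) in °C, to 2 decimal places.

4.03 °C

site A: 297.9 K = 24.750 °C.
site B: 83.8 °F = 28.778 °C.
Spread: 28.778 − 24.750 = 4.028 °C.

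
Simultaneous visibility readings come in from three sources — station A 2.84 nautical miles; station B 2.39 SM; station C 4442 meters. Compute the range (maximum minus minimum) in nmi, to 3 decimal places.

0.763 nmi

station B: 2.39 SM = 2.07685 nmi.
station C: 4442 m = 2.39849 nmi.
Spread: 2.84000 − 2.07685 = 0.763 nmi.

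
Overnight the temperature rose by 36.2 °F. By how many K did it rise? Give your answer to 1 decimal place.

20.1 K

A change of 1 °C equals a change of 1.8 °F: ΔK = 36.2 × 0.5556 = 20.1 K.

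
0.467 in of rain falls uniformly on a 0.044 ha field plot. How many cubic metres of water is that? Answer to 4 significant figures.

Depth: 0.467 in × 25.4 = 11.8618 mm.
Area: 0.044 ha = 440 m².
1 mm over 1 m² is 1 L, so volume = 11.8618 × 440 = 5219.192 L = 5.219 m³.

5.219 cubic metres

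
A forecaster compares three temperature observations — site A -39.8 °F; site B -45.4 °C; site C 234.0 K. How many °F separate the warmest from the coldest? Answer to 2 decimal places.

site A: -39.8 °F = -39.889 °C.
site C: 234.0 K = -39.150 °C.
Spread: (-39.150) − (-45.400) = 6.250 °C = 11.25 °F.

11.25 °F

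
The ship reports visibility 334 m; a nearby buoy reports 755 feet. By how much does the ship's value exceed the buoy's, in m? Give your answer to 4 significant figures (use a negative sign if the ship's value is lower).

the buoy: 755 ft = 230.124 m.
Difference: 334.000 − 230.124 = 103.9 m.

103.9 m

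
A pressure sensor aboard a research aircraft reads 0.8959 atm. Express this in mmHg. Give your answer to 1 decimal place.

1 atm = 760 mmHg, so 0.8959 × 760 = 680.9 mmHg.

680.9 mmHg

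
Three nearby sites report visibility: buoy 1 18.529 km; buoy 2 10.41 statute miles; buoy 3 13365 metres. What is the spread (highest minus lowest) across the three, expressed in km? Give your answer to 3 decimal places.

5.164 km

buoy 2: 10.41 SM = 16.75327 km.
buoy 3: 13365 m = 13.36500 km.
Spread: 18.52900 − 13.36500 = 5.164 km.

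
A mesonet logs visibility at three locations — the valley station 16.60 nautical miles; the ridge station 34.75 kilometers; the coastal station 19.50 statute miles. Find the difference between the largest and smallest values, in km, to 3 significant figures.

the valley station: 16.60 nmi = 30.7432 km.
the coastal station: 19.50 SM = 31.3822 km.
Spread: 34.7500 − 30.7432 = 4.01 km.

4.01 km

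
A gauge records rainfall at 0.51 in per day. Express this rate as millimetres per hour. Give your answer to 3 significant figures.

0.540 mm/hour

0.51 in/day × 25.4 mm/in × 0.0416667 day/hour = 0.540 mm/hour.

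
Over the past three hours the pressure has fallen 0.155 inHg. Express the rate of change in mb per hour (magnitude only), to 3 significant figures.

1.75 mb per hour

0.155 inHg / 3 h × 33.8639 mb/inHg = 1.75 mb/h.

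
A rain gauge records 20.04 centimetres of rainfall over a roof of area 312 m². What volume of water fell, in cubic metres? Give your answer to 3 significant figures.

62.5 cubic metres

Depth: 20.04 cm × 10 = 200.4 mm.
1 mm over 1 m² is 1 L, so volume = 200.4 × 312 = 62524.8 L = 62.5 m³.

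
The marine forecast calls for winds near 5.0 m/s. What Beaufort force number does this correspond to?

5.0 m/s lies in the Beaufort 3 band (gentle breeze, 3.4–5.4 m/s).

Beaufort force 3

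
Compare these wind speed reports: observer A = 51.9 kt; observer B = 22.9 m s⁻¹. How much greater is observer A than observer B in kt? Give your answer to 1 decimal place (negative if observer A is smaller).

7.4 kt

observer B: 22.9 m/s = 44.514 kt.
Difference: 51.900 − 44.514 = 7.4 kt.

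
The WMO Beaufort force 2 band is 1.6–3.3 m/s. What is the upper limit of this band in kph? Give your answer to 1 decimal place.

11.9 km/h

1.6–3.3 m/s × 3.6 = 5.8–11.9 km/h.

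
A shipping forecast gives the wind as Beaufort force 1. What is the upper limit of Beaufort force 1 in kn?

3 kt

Beaufort 1 (light air) spans 1–3 knots.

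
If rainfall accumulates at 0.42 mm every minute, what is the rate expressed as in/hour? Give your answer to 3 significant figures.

0.42 mm/minute × 0.0393701 in/mm × 60 minute/hour = 0.992 in/hour.

0.992 in/hour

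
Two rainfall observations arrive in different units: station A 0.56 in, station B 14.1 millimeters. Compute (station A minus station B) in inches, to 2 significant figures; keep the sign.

0.0049 in

station B: 14.1 mm = 0.555118 in.
Difference: 0.560000 − 0.555118 = 0.0049 in.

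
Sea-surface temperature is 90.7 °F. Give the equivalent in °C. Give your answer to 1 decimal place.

°C = (°F − 32) × 5/9 = (90.7 − 32) / 1.8 = 32.6 °C.

32.6 °C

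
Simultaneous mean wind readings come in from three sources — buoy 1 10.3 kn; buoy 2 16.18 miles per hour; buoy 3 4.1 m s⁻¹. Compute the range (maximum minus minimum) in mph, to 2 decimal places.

7.01 mph

buoy 1: 10.3 kt = 11.8530 mph.
buoy 3: 4.1 m/s = 9.1714 mph.
Spread: 16.1800 − 9.1714 = 7.01 mph.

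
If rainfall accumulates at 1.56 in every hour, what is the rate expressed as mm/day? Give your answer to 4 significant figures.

1.56 in/hour × 25.4 mm/in × 24 hour/day = 951.0 mm/day.

951.0 mm/day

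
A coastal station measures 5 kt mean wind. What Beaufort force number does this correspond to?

5 kt lies in the Beaufort 2 band (light breeze, 4–6 kt).

Beaufort force 2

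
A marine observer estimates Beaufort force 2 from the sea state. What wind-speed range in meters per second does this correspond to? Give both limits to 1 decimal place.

Beaufort 2 (light breeze) spans 1.6–3.3 m/s.

1.6 to 3.3 m/s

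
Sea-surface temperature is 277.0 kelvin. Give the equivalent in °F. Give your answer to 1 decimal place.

38.9 °F

First to °C: 3.85 °C.
Then to °F: 38.9 °F.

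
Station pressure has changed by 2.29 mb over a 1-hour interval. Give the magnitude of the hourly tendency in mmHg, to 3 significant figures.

2.29 mb / 1 h × 0.750062 mmHg/mb = 1.72 mmHg/h.

1.72 mmHg per hour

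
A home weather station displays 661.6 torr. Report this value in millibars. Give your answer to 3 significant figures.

1 mmHg = 1.33322 mb, so 661.6 × 1.33322 = 882 mb.

882 mb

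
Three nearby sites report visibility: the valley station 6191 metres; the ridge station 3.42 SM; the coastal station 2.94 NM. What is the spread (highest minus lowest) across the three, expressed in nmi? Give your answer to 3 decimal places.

0.403 nmi

the valley station: 6191 m = 3.34287 nmi.
the ridge station: 3.42 SM = 2.97190 nmi.
Spread: 3.34287 − 2.94000 = 0.403 nmi.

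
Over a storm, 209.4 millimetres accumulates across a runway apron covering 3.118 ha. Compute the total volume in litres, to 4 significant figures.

6529000 litres

Area: 3.118 ha = 31180 m².
1 mm over 1 m² is 1 L, so volume = 209.4 × 31180 = 6529092 L ≈ 6529000 L.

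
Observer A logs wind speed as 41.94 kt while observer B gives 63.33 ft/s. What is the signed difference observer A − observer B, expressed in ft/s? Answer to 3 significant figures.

observer A: 41.94 kt = 70.7867 ft/s.
Difference: 70.7867 − 63.3300 = 7.46 ft/s.

7.46 ft/s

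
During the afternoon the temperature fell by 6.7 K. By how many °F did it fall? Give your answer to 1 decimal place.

12.1 °F

A change of 1 °C equals a change of 1.8 °F: Δ°F = 6.7 × 1.8 = 12.1 °F.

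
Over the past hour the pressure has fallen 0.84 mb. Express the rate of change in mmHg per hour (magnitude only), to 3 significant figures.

0.84 mb / 1 h × 0.750062 mmHg/mb = 0.630 mmHg/h.

0.630 mmHg per hour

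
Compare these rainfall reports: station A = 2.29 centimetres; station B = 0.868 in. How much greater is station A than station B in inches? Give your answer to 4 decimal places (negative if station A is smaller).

0.0336 in

station A: 2.29 cm = 0.901575 in.
Difference: 0.901575 − 0.868000 = 0.0336 in.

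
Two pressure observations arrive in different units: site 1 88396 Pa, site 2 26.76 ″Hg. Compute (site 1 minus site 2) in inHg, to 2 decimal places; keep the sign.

site 1: 88396 Pa = 26.1033 inHg.
Difference: 26.1033 − 26.7600 = -0.66 inHg.

-0.66 inHg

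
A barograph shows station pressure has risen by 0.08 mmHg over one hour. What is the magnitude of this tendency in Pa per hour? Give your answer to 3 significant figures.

10.7 Pa per hour

0.08 mmHg / 1 h × 133.322 Pa/mmHg = 10.7 Pa/h.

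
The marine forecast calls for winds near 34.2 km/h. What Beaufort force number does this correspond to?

34.2 km/h = 9.5 m/s, which is Beaufort 5 (fresh breeze, 8.0–10.7 m/s).

Beaufort force 5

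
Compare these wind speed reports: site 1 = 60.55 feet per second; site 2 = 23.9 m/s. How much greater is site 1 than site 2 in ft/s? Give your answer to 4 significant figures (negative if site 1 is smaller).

-17.86 ft/s

site 2: 23.9 m/s = 78.4121 ft/s.
Difference: 60.5500 − 78.4121 = -17.86 ft/s.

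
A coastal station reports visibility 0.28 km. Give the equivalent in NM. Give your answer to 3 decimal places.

0.151 nmi

1 km = 0.539957 nmi, so 0.28 × 0.539957 = 0.151 nmi.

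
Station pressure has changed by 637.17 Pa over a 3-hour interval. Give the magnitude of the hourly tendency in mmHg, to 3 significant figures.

637.17 Pa / 3 h × 0.00750062 mmHg/Pa = 1.59 mmHg/h.

1.59 mmHg per hour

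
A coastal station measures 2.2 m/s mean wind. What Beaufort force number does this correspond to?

Beaufort force 2

2.2 m/s lies in the Beaufort 2 band (light breeze, 1.6–3.3 m/s).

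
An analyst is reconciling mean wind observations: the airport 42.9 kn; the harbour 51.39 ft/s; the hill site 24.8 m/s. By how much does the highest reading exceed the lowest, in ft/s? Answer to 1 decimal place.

30.0 ft/s

the airport: 42.9 kt = 72.407 ft/s.
the hill site: 24.8 m/s = 81.365 ft/s.
Spread: 81.365 − 51.390 = 30.0 ft/s.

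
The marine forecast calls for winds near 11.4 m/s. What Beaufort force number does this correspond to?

11.4 m/s lies in the Beaufort 6 band (strong breeze, 10.8–13.8 m/s).

Beaufort force 6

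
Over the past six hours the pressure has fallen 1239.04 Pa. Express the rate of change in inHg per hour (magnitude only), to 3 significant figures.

1239.04 Pa / 6 h × 0.0002953 inHg/Pa = 0.0610 inHg/h.

0.0610 inHg per hour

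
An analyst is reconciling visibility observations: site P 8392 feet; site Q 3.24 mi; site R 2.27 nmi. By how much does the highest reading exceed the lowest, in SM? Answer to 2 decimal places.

site P: 8392 ft = 1.5894 SM.
site R: 2.27 nmi = 2.6123 SM.
Spread: 3.2400 − 1.5894 = 1.65 SM.

1.65 SM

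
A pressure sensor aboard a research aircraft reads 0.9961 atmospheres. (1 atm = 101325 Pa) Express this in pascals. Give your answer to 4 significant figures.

1 atm = 101325 Pa, so 0.9961 × 101325 = 100900 Pa.

100900 Pa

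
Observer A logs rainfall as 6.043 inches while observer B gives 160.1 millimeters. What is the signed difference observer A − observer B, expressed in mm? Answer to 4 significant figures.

-6.608 mm

observer A: 6.043 in = 153.49220 mm.
Difference: 153.49220 − 160.10000 = -6.608 mm.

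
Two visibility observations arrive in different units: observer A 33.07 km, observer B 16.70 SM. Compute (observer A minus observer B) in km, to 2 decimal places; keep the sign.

6.19 km

observer B: 16.70 SM = 26.8760 km.
Difference: 33.0700 − 26.8760 = 6.19 km.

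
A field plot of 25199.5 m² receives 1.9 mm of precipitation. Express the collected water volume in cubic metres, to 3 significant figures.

47.9 cubic metres

1 mm over 1 m² is 1 L, so volume = 1.9 × 25199.5 = 47879.05 L = 47.9 m³.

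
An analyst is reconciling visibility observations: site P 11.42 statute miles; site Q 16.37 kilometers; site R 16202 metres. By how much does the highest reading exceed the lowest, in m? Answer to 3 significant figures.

site P: 11.42 SM = 18378.71 m.
site Q: 16.37 km = 16370.00 m.
Spread: 18378.71 − 16202.00 = 2180 m.

2180 m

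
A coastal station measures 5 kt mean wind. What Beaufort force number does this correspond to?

Beaufort force 2

5 kt lies in the Beaufort 2 band (light breeze, 4–6 kt).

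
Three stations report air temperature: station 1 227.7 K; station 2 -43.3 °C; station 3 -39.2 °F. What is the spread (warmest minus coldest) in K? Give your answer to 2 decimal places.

station 1: 227.7 K = -45.450 °C.
station 3: -39.2 °F = -39.556 °C.
Spread: (-39.556) − (-45.450) = 5.894 °C.

5.89 K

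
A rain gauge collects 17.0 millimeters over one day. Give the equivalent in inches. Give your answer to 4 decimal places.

0.6693 in

1 mm = 0.0393701 in, so 17.0 × 0.0393701 = 0.6693 in.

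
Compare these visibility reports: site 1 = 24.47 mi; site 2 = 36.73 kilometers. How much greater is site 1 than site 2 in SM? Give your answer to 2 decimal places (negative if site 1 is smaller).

1.65 SM

site 2: 36.73 km = 22.8230 SM.
Difference: 24.4700 − 22.8230 = 1.65 SM.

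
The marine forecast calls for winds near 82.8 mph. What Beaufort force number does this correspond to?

82.8 mph = 37.0 m/s, which is Beaufort 12 (hurricane force, ≥32.7 m/s).

Beaufort force 12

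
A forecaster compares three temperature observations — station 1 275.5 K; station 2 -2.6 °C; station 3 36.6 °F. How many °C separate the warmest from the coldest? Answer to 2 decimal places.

5.16 °C

station 1: 275.5 K = 2.350 °C.
station 3: 36.6 °F = 2.556 °C.
Spread: 2.556 − (-2.600) = 5.156 °C.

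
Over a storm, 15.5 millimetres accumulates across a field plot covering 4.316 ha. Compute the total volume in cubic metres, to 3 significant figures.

Area: 4.316 ha = 43160 m².
1 mm over 1 m² is 1 L, so volume = 15.5 × 43160 = 668980 L = 669 m³.

669 cubic metres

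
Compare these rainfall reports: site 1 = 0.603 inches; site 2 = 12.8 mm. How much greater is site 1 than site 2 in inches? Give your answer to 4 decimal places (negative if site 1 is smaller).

site 2: 12.8 mm = 0.503937 in.
Difference: 0.603000 − 0.503937 = 0.0991 in.

0.0991 in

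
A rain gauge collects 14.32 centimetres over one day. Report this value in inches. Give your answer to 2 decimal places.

1 cm = 0.393701 in, so 14.32 × 0.393701 = 5.64 in.

5.64 in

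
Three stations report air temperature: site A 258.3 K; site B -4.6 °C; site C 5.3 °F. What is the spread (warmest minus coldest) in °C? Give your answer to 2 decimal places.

10.25 °C

site A: 258.3 K = -14.850 °C.
site C: 5.3 °F = -14.833 °C.
Spread: (-4.600) − (-14.850) = 10.250 °C.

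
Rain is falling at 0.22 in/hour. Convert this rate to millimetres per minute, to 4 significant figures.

0.09313 mm/minute

0.22 in/hour × 25.4 mm/in × 0.0166667 hour/minute = 0.09313 mm/minute.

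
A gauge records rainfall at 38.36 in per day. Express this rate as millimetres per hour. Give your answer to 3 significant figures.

40.6 mm/hour

38.36 in/day × 25.4 mm/in × 0.0416667 day/hour = 40.6 mm/hour.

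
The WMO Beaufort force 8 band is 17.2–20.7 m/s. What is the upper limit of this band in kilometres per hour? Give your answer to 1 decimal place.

74.5 km/h

17.2–20.7 m/s × 3.6 = 61.9–74.5 km/h.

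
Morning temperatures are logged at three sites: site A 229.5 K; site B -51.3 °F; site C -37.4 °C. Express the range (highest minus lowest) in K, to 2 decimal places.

site A: 229.5 K = -43.650 °C.
site B: -51.3 °F = -46.278 °C.
Spread: (-37.400) − (-46.278) = 8.878 °C.

8.88 K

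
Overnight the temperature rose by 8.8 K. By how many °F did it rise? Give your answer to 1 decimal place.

15.8 °F

A change of 1 °C equals a change of 1.8 °F: Δ°F = 8.8 × 1.8 = 15.8 °F.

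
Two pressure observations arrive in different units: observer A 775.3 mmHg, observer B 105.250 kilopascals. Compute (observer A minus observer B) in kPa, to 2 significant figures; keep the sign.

-1.9 kPa

observer A: 775.3 mmHg = 103.365 kPa.
Difference: 103.365 − 105.250 = -1.9 kPa.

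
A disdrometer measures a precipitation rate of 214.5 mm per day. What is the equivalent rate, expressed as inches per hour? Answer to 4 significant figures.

0.3519 in/hour

214.5 mm/day × 0.0393701 in/mm × 0.0416667 day/hour = 0.3519 in/hour.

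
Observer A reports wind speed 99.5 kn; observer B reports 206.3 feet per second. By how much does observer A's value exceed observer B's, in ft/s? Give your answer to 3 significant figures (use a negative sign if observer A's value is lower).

observer A: 99.5 kt = 167.937 ft/s.
Difference: 167.937 − 206.300 = -38.4 ft/s.

-38.4 ft/s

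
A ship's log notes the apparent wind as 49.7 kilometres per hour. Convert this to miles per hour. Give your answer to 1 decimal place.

30.9 mph

1 km/h = 0.621371 mph, so 49.7 × 0.621371 = 30.9 mph.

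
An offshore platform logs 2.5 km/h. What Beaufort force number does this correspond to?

2.5 km/h = 0.7 m/s, which is Beaufort 1 (light air, 0.3–1.5 m/s).

Beaufort force 1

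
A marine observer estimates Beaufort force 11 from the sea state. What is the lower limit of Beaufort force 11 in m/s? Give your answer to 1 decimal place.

28.5 m/s

Beaufort 11 (violent storm) spans 28.5–32.6 m/s.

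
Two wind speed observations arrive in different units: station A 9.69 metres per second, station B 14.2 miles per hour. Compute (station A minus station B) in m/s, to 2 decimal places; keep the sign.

3.34 m/s

station B: 14.2 mph = 6.3480 m/s.
Difference: 9.6900 − 6.3480 = 3.34 m/s.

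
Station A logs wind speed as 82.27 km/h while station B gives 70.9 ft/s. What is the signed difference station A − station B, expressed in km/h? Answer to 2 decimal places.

4.47 km/h

station B: 70.9 ft/s = 77.7972 km/h.
Difference: 82.2700 − 77.7972 = 4.47 km/h.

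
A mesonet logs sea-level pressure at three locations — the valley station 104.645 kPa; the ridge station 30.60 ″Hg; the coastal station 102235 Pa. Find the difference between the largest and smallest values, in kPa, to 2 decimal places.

the ridge station: 30.60 inHg = 103.6235 kPa.
the coastal station: 102235 Pa = 102.2350 kPa.
Spread: 104.6450 − 102.2350 = 2.41 kPa.

2.41 kPa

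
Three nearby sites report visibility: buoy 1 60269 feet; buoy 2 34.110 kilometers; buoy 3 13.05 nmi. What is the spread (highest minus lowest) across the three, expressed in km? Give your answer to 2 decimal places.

buoy 1: 60269 ft = 18.3700 km.
buoy 3: 13.05 nmi = 24.1686 km.
Spread: 34.1100 − 18.3700 = 15.74 km.

15.74 km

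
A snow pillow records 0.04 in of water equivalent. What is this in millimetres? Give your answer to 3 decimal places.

1 in = 25.4 mm, so 0.04 × 25.4 = 1.016 mm.

1.016 mm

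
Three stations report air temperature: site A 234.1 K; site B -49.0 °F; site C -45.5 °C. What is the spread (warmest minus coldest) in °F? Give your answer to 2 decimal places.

site A: 234.1 K = -39.050 °C.
site B: -49.0 °F = -45.000 °C.
Spread: (-39.050) − (-45.500) = 6.450 °C = 11.61 °F.

11.61 °F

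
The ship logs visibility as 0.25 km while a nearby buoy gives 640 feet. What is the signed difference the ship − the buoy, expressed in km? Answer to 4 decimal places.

the buoy: 640 ft = 0.195072 km.
Difference: 0.250000 − 0.195072 = 0.0549 km.

0.0549 km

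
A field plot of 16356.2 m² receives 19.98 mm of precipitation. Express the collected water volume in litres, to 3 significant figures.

1 mm over 1 m² is 1 L, so volume = 19.98 × 16356.2 = 326796.88 L ≈ 327000 L.

327000 litres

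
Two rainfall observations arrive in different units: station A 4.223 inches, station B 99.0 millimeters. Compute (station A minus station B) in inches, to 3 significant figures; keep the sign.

0.325 in

station B: 99.0 mm = 3.89764 in.
Difference: 4.22300 − 3.89764 = 0.325 in.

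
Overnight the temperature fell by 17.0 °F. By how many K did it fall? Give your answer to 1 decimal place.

9.4 K

A change of 1 °C equals a change of 1.8 °F: ΔK = 17.0 × 0.5556 = 9.4 K.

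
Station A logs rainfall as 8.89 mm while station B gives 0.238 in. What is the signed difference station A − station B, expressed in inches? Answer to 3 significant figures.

0.112 in

station A: 8.89 mm = 0.35000 in.
Difference: 0.35000 − 0.23800 = 0.112 in.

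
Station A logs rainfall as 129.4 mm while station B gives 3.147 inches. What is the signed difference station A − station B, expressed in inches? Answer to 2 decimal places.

station A: 129.4 mm = 5.0945 in.
Difference: 5.0945 − 3.1470 = 1.95 in.

1.95 in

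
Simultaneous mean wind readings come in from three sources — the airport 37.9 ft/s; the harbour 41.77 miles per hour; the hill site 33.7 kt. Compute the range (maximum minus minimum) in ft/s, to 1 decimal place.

the harbour: 41.77 mph = 61.263 ft/s.
the hill site: 33.7 kt = 56.879 ft/s.
Spread: 61.263 − 37.900 = 23.4 ft/s.

23.4 ft/s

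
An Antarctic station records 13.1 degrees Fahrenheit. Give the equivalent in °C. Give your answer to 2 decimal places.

-10.50 °C

°C = (°F − 32) × 5/9 = (13.1 − 32) / 1.8 = -10.50 °C.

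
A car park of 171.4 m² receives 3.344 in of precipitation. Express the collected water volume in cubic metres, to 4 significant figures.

Depth: 3.344 in × 25.4 = 84.9376 mm.
1 mm over 1 m² is 1 L, so volume = 84.9376 × 171.4 = 14558.305 L = 14.56 m³.

14.56 cubic metres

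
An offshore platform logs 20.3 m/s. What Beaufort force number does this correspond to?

20.3 m/s lies in the Beaufort 8 band (gale, 17.2–20.7 m/s).

Beaufort force 8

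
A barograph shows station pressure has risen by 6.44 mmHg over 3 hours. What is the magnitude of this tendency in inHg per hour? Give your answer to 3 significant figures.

6.44 mmHg / 3 h × 0.0393701 inHg/mmHg = 0.0845 inHg/h.

0.0845 inHg per hour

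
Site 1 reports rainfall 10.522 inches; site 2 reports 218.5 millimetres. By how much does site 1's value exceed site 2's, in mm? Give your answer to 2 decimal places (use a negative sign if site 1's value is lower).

site 1: 10.522 in = 267.2588 mm.
Difference: 267.2588 − 218.5000 = 48.76 mm.

48.76 mm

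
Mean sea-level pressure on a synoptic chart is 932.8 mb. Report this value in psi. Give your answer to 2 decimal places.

13.53 psi

1 mb = 0.0145038 psi, so 932.8 × 0.0145038 = 13.53 psi.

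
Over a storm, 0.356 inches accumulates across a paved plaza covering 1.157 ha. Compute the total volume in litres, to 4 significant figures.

Depth: 0.356 in × 25.4 = 9.0424 mm.
Area: 1.157 ha = 11570 m².
1 mm over 1 m² is 1 L, so volume = 9.0424 × 11570 = 104620.57 L ≈ 104600 L.

104600 litres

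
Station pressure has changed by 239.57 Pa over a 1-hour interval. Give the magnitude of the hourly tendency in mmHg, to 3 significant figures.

239.57 Pa / 1 h × 0.00750062 mmHg/Pa = 1.80 mmHg/h.

1.80 mmHg per hour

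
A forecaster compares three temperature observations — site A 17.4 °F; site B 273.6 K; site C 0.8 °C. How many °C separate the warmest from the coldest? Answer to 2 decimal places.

site A: 17.4 °F = -8.111 °C.
site B: 273.6 K = 0.450 °C.
Spread: 0.800 − (-8.111) = 8.911 °C.

8.91 °C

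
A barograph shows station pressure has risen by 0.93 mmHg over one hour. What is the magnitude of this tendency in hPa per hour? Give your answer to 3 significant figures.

0.93 mmHg / 1 h × 1.33322 hPa/mmHg = 1.24 hPa/h.

1.24 hPa per hour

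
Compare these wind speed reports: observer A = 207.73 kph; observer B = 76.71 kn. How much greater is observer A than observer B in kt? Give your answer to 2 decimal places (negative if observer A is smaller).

observer A: 207.73 km/h = 112.1652 kt.
Difference: 112.1652 − 76.7100 = 35.46 kt.

35.46 kt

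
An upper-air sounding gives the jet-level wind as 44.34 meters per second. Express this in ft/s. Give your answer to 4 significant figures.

1 m/s = 3.28084 ft/s, so 44.34 × 3.28084 = 145.5 ft/s.

145.5 ft/s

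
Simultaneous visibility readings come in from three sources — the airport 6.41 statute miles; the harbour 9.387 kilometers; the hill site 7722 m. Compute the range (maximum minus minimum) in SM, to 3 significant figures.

1.61 SM

the harbour: 9.387 km = 5.8328 SM.
the hill site: 7722 m = 4.7982 SM.
Spread: 6.4100 − 4.7982 = 1.61 SM.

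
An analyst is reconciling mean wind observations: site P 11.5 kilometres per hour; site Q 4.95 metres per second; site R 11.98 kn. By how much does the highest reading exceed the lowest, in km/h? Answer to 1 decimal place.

10.7 km/h

site Q: 4.95 m/s = 17.820 km/h.
site R: 11.98 kt = 22.187 km/h.
Spread: 22.187 − 11.500 = 10.7 km/h.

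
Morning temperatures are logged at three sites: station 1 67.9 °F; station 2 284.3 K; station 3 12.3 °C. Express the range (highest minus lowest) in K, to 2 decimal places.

8.79 K

station 1: 67.9 °F = 19.944 °C.
station 2: 284.3 K = 11.150 °C.
Spread: 19.944 − 11.150 = 8.794 °C.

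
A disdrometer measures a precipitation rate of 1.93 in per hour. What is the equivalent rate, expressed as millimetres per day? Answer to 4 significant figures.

1177 mm/day

1.93 in/hour × 25.4 mm/in × 24 hour/day = 1177 mm/day.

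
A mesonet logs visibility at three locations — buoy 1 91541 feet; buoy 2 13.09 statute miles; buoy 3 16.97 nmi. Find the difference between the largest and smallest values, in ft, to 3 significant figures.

buoy 2: 13.09 SM = 69115.20 ft.
buoy 3: 16.97 nmi = 103111.68 ft.
Spread: 103111.68 − 69115.20 = 34000 ft.

34000 ft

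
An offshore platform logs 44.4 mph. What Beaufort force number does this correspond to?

44.4 mph = 19.8 m/s, which is Beaufort 8 (gale, 17.2–20.7 m/s).

Beaufort force 8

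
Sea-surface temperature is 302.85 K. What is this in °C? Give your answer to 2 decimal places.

29.70 °C

°C = 302.85 − 273.15 = 29.70 °C.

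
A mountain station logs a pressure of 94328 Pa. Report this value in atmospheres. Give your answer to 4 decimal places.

0.9309 atm

1 Pa = 9.86923e-06 atm, so 94328 × 9.86923e-06 = 0.9309 atm.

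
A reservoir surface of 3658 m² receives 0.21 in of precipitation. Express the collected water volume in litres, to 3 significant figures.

19500 litres

Depth: 0.21 in × 25.4 = 5.334 mm.
1 mm over 1 m² is 1 L, so volume = 5.334 × 3658 = 19511.772 L ≈ 19500 L.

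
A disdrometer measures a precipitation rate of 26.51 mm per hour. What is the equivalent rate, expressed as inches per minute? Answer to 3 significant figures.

0.0174 in/minute

26.51 mm/hour × 0.0393701 in/mm × 0.0166667 hour/minute = 0.0174 in/minute.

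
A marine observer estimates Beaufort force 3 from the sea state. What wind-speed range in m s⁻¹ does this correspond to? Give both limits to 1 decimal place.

3.4 to 5.4 m/s

Beaufort 3 (gentle breeze) spans 3.4–5.4 m/s.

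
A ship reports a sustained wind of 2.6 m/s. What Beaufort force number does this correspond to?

Beaufort force 2

2.6 m/s lies in the Beaufort 2 band (light breeze, 1.6–3.3 m/s).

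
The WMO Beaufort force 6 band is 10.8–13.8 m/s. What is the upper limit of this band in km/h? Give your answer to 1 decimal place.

49.7 km/h

10.8–13.8 m/s × 3.6 = 38.9–49.7 km/h.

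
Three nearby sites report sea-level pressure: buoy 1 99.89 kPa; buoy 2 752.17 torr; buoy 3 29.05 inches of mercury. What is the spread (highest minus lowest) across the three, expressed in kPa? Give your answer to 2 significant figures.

buoy 2: 752.17 mmHg = 100.281 kPa.
buoy 3: 29.05 inHg = 98.375 kPa.
Spread: 100.281 − 98.375 = 1.9 kPa.

1.9 kPa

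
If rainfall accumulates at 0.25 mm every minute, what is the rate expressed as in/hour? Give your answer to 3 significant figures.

0.591 in/hour

0.25 mm/minute × 0.0393701 in/mm × 60 minute/hour = 0.591 in/hour.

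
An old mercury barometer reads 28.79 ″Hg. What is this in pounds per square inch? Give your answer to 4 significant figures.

14.14 psi

1 inHg = 0.491154 psi, so 28.79 × 0.491154 = 14.14 psi.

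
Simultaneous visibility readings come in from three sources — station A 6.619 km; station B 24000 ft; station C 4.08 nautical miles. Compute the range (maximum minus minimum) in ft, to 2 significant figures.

3100 ft

station A: 6.619 km = 21715.88 ft.
station C: 4.08 nmi = 24790.55 ft.
Spread: 24790.55 − 21715.88 = 3100 ft.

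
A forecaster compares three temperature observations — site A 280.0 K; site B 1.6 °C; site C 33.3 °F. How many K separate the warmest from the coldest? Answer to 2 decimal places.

6.13 K

site A: 280.0 K = 6.850 °C.
site C: 33.3 °F = 0.722 °C.
Spread: 6.850 − 0.722 = 6.128 °C.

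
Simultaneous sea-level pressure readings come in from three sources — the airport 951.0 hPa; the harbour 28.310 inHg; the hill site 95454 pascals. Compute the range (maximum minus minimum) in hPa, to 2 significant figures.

the harbour: 28.310 inHg = 958.687 hPa.
the hill site: 95454 Pa = 954.540 hPa.
Spread: 958.687 − 951.000 = 7.7 hPa.

7.7 hPa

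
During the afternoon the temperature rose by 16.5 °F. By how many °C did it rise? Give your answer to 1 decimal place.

A change of 1 °C equals a change of 1.8 °F: Δ°C = 16.5 × 0.5556 = 9.2 °C.

9.2 °C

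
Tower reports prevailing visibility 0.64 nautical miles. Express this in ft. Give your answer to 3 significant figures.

3890 ft

1 nmi = 6076.12 ft, so 0.64 × 6076.12 = 3890 ft.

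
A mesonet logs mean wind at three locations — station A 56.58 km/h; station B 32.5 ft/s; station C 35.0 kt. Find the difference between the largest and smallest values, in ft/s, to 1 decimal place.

station A: 56.58 km/h = 51.564 ft/s.
station C: 35.0 kt = 59.073 ft/s.
Spread: 59.073 − 32.500 = 26.6 ft/s.

26.6 ft/s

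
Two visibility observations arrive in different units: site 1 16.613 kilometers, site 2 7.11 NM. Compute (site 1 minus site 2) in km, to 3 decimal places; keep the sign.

3.445 km

site 2: 7.11 nmi = 13.16772 km.
Difference: 16.61300 − 13.16772 = 3.445 km.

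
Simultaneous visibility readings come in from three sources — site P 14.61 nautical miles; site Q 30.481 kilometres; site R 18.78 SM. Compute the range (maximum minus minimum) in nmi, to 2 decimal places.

1.85 nmi

site Q: 30.481 km = 16.4584 nmi.
site R: 18.78 SM = 16.3194 nmi.
Spread: 16.4584 − 14.6100 = 1.85 nmi.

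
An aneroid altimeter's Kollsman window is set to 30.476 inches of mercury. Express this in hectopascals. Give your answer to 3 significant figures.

1030 hPa

1 inHg = 33.8639 hPa, so 30.476 × 33.8639 = 1030 hPa.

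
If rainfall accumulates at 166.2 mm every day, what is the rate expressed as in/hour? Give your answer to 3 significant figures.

0.273 in/hour

166.2 mm/day × 0.0393701 in/mm × 0.0416667 day/hour = 0.273 in/hour.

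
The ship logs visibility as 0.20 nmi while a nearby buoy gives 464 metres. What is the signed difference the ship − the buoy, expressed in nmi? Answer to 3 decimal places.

the buoy: 464 m = 0.25054 nmi.
Difference: 0.20000 − 0.25054 = -0.051 nmi.

-0.051 nmi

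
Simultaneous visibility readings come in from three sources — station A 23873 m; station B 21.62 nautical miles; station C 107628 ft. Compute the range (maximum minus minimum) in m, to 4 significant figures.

16170 m

station B: 21.62 nmi = 40040.24 m.
station C: 107628 ft = 32805.01 m.
Spread: 40040.24 − 23873.00 = 16170 m.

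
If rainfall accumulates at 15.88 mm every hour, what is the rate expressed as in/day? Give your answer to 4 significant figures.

15.00 in/day

15.88 mm/hour × 0.0393701 in/mm × 24 hour/day = 15.00 in/day.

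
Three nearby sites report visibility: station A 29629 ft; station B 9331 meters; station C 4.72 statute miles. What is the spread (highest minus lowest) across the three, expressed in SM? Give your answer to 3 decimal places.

station A: 29629 ft = 5.61155 SM.
station B: 9331 m = 5.79801 SM.
Spread: 5.79801 − 4.72000 = 1.078 SM.

1.078 SM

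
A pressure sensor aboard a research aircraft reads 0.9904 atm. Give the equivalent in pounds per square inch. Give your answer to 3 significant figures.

14.6 psi

1 atm = 14.6959 psi, so 0.9904 × 14.6959 = 14.6 psi.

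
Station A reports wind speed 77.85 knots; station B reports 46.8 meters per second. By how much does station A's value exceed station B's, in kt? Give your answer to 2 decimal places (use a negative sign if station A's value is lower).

station B: 46.8 m/s = 90.9719 kt.
Difference: 77.8500 − 90.9719 = -13.12 kt.

-13.12 kt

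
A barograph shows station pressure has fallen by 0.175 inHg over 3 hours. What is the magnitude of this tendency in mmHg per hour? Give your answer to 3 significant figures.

0.175 inHg / 3 h × 25.4 mmHg/inHg = 1.48 mmHg/h.

1.48 mmHg per hour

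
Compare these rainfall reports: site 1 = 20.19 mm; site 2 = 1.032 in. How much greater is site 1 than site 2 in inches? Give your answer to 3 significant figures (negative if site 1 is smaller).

site 1: 20.19 mm = 0.79488 in.
Difference: 0.79488 − 1.03200 = -0.237 in.

-0.237 in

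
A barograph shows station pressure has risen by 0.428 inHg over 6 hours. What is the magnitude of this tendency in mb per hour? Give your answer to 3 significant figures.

0.428 inHg / 6 h × 33.8639 mb/inHg = 2.42 mb/h.

2.42 mb per hour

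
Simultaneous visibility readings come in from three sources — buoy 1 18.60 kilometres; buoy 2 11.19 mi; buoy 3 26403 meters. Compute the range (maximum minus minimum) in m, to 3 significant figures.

buoy 1: 18.60 km = 18600.00 m.
buoy 2: 11.19 SM = 18008.56 m.
Spread: 26403.00 − 18008.56 = 8390 m.

8390 m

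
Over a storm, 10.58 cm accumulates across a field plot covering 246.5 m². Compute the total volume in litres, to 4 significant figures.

26080 litres

Depth: 10.58 cm × 10 = 105.8 mm.
1 mm over 1 m² is 1 L, so volume = 105.8 × 246.5 = 26079.7 L ≈ 26080 L.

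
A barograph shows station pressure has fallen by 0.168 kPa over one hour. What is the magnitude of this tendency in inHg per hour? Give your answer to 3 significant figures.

0.0496 inHg per hour

0.168 kPa / 1 h × 0.2953 inHg/kPa = 0.0496 inHg/h.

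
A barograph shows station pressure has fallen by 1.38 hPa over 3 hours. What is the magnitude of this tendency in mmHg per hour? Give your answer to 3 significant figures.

1.38 hPa / 3 h × 0.750062 mmHg/hPa = 0.345 mmHg/h.

0.345 mmHg per hour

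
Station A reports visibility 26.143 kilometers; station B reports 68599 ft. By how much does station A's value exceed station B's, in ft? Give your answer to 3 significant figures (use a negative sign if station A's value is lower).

17200 ft

station A: 26.143 km = 85771.00 ft.
Difference: 85771.00 − 68599.00 = 17200 ft.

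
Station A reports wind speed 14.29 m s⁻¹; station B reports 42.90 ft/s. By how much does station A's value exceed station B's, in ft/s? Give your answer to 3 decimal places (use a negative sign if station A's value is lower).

station A: 14.29 m/s = 46.88320 ft/s.
Difference: 46.88320 − 42.90000 = 3.983 ft/s.

3.983 ft/s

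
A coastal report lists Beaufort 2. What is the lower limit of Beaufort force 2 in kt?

Beaufort 2 (light breeze) spans 4–6 knots.

4 kt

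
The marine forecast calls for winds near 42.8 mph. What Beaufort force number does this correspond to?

Beaufort force 8

42.8 mph = 19.1 m/s, which is Beaufort 8 (gale, 17.2–20.7 m/s).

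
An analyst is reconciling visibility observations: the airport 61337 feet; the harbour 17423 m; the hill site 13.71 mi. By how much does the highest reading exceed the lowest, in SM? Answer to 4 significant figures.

2.884 SM

the airport: 61337 ft = 11.61686 SM.
the harbour: 17423 m = 10.82615 SM.
Spread: 13.71000 − 10.82615 = 2.884 SM.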